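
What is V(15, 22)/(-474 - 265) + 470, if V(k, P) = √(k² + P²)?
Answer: 470 - √709/739 ≈ 469.96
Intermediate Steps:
V(k, P) = √(P² + k²)
V(15, 22)/(-474 - 265) + 470 = √(22² + 15²)/(-474 - 265) + 470 = √(484 + 225)/(-739) + 470 = √709*(-1/739) + 470 = -√709/739 + 470 = 470 - √709/739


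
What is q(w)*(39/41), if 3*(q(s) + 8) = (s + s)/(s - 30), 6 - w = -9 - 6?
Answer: -1118/123 ≈ -9.0894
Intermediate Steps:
w = 21 (w = 6 - (-9 - 6) = 6 - 1*(-15) = 6 + 15 = 21)
q(s) = -8 + 2*s/(3*(-30 + s)) (q(s) = -8 + ((s + s)/(s - 30))/3 = -8 + ((2*s)/(-30 + s))/3 = -8 + (2*s/(-30 + s))/3 = -8 + 2*s/(3*(-30 + s)))
q(w)*(39/41) = (2*(360 - 11*21)/(3*(-30 + 21)))*(39/41) = ((⅔)*(360 - 231)/(-9))*(39*(1/41)) = ((⅔)*(-⅑)*129)*(39/41) = -86/9*39/41 = -1118/123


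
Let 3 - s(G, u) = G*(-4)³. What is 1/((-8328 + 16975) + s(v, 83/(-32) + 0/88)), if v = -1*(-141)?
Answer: 1/17674 ≈ 5.6580e-5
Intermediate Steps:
v = 141
s(G, u) = 3 + 64*G (s(G, u) = 3 - G*(-4)³ = 3 - G*(-64) = 3 - (-64)*G = 3 + 64*G)
1/((-8328 + 16975) + s(v, 83/(-32) + 0/88)) = 1/((-8328 + 16975) + (3 + 64*141)) = 1/(8647 + (3 + 9024)) = 1/(8647 + 9027) = 1/17674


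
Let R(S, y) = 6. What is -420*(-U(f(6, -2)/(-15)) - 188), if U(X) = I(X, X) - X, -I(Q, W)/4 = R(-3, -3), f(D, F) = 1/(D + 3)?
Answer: 619948/9 ≈ 68883.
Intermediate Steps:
f(D, F) = 1/(3 + D)
I(Q, W) = -24 (I(Q, W) = -4*6 = -24)
U(X) = -24 - X
-420*(-U(f(6, -2)/(-15)) - 188) = -420*(-(-24 - 1/((3 + 6)*(-15))) - 188) = -420*(-(-24 - (-1)/(9*15)) - 188) = -420*(-(-24 - 1*(-1/135)) - 188) = -420*(-(-24 + 1/135) - 188) = -420*(-1*(-3239/135) - 188) = -420*(3239/135 - 188) = -420*(-22141/135) = 619948/9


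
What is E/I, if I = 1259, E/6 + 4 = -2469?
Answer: -14838/1259 ≈ -11.786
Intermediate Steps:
E = -14838 (E = -24 + 6*(-2469) = -24 - 14814 = -14838)
E/I = -14838/1259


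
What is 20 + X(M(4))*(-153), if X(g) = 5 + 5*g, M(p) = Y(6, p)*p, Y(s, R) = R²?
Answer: -49705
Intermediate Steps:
M(p) = p³ (M(p) = p²*p = p³)
20 + X(M(4))*(-153) = 20 + (5 + 5*4³)*(-153) = 20 + (5 + 5*64)*(-153) = 20 + (5 + 320)*(-153) = 20 + 325*(-153) = 20 - 49725 = -49705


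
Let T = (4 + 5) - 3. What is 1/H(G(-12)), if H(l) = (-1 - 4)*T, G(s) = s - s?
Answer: -1/30 ≈ -0.033333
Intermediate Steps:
G(s) = 0
T = 6 (T = 9 - 3 = 6)
H(l) = -30 (H(l) = (-1 - 4)*6 = -5*6 = -30)
1/H(G(-12)) = 1/(-30) = -1/30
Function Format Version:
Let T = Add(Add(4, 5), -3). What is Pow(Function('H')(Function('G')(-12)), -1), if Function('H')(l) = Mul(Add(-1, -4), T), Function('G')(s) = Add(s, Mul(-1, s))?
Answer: Rational(-1, 30) ≈ -0.033333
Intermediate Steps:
Function('G')(s) = 0
T = 6 (T = Add(9, -3) = 6)
Function('H')(l) = -30 (Function('H')(l) = Mul(Add(-1, -4), 6) = Mul(-5, 6) = -30)
Pow(Function('H')(Function('G')(-12)), -1) = Pow(-30, -1) = Rational(-1, 30)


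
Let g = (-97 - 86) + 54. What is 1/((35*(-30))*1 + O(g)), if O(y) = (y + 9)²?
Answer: 1/13350 ≈ 7.4906e-5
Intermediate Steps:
g = -129 (g = -183 + 54 = -129)
O(y) = (9 + y)²
1/((35*(-30))*1 + O(g)) = 1/((35*(-30))*1 + (9 - 129)²) = 1/(-1050*1 + (-120)²) = 1/(-1050 + 14400) = 1/13350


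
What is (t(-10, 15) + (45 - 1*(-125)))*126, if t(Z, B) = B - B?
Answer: 21420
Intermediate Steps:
t(Z, B) = 0
(t(-10, 15) + (45 - 1*(-125)))*126 = (0 + (45 - 1*(-125)))*126 = (0 + (45 + 125))*126 = (0 + 170)*126 = 170*126 = 21420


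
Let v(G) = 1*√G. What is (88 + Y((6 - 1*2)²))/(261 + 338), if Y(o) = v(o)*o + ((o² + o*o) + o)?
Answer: 680/599 ≈ 1.1352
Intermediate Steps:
v(G) = √G
Y(o) = o + o^(3/2) + 2*o² (Y(o) = √o*o + ((o² + o*o) + o) = o^(3/2) + ((o² + o²) + o) = o^(3/2) + (2*o² + o) = o^(3/2) + (o + 2*o²) = o + o^(3/2) + 2*o²)
(88 + Y((6 - 1*2)²))/(261 + 338) = (88 + (6 - 1*2)²*(1 + √((6 - 1*2)²) + 2*(6 - 1*2)²))/(261 + 338) = (88 + (6 - 2)²*(1 + √((6 - 2)²) + 2*(6 - 2)²))/599 = (88 + 4²*(1 + √(4²) + 2*4²))*(1/599) = (88 + 16*(1 + √16 + 2*16))*(1/599) = (88 + 16*(1 + 4 + 32))*(1/599) = (88 + 16*37)*(1/599) = (88 + 592)*(1/599) = 680*(1/599) = 680/599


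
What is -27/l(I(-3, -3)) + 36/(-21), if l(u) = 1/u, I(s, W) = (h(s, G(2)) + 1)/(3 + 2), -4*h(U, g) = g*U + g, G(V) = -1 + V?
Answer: -687/70 ≈ -9.8143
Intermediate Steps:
h(U, g) = -g/4 - U*g/4 (h(U, g) = -(g*U + g)/4 = -(U*g + g)/4 = -(g + U*g)/4 = -g/4 - U*g/4)
I(s, W) = 3/20 - s/20 (I(s, W) = (-(-1 + 2)*(1 + s)/4 + 1)/(3 + 2) = (-¼*1*(1 + s) + 1)/5 = ((-¼ - s/4) + 1)*(⅕) = (¾ - s/4)*(⅕) = 3/20 - s/20)
-27/l(I(-3, -3)) + 36/(-21) = -27/(1/(3/20 - 1/20*(-3))) + 36/(-21) = -27/(1/(3/20 + 3/20)) + 36*(-1/21) = -27/(1/(3/10)) - 12/7 = -27/10/3 - 12/7 = -27*3/10 - 12/7 = -81/10 - 12/7 = -687/70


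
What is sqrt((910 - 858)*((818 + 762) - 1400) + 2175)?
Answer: sqrt(11535) ≈ 107.40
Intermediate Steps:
sqrt((910 - 858)*((818 + 762) - 1400) + 2175) = sqrt(52*(1580 - 1400) + 2175) = sqrt(52*180 + 2175) = sqrt(9360 + 2175) = sqrt(11535)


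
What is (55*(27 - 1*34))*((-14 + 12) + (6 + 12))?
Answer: -6160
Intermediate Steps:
(55*(27 - 1*34))*((-14 + 12) + (6 + 12)) = (55*(27 - 34))*(-2 + 18) = (55*(-7))*16 = -385*16 = -6160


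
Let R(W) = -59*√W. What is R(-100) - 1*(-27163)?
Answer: 27163 - 590*I ≈ 27163.0 - 590.0*I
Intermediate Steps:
R(-100) - 1*(-27163) = -590*I - 1*(-27163) = -590*I + 27163 = 27163 - 590*I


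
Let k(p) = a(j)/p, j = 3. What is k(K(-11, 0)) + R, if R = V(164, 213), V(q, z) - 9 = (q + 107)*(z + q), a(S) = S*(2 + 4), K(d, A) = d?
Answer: 1123918/11 ≈ 1.0217e+5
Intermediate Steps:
a(S) = 6*S (a(S) = S*6 = 6*S)
k(p) = 18/p (k(p) = (6*3)/p = 18/p)
V(q, z) = 9 + (107 + q)*(q + z) (V(q, z) = 9 + (q + 107)*(z + q) = 9 + (107 + q)*(q + z))
R = 102176 (R = 9 + 164**2 + 107*164 + 107*213 + 164*213 = 9 + 26896 + 17548 + 22791 + 34932 = 102176)
k(K(-11, 0)) + R = 18/(-11) + 102176 = 18*(-1/11) + 102176 = -18/11 + 102176 = 1123918/11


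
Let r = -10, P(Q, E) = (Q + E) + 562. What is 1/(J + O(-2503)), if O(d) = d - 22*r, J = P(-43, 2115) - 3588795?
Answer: -1/3588444 ≈ -2.7867e-7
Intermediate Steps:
P(Q, E) = 562 + E + Q (P(Q, E) = (E + Q) + 562 = 562 + E + Q)
J = -3586161 (J = (562 + 2115 - 43) - 3588795 = 2634 - 3588795 = -3586161)
O(d) = 220 + d (O(d) = d - 22*(-10) = d + 220 = 220 + d)
1/(J + O(-2503)) = 1/(-3586161 + (220 - 2503)) = 1/(-3586161 - 2283) = 1/(-3588444) = -1/3588444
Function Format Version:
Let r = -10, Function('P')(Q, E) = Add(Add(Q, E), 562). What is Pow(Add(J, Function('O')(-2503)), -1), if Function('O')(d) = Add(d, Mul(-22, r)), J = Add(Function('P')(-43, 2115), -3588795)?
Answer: Rational(-1, 3588444) ≈ -2.7867e-7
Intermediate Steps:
Function('P')(Q, E) = Add(562, E, Q) (Function('P')(Q, E) = Add(Add(E, Q), 562) = Add(562, E, Q))
J = -3586161 (J = Add(Add(562, 2115, -43), -3588795) = Add(2634, -3588795) = -3586161)
Function('O')(d) = Add(220, d) (Function('O')(d) = Add(d, Mul(-22, -10)) = Add(d, 220) = Add(220, d))
Pow(Add(J, Function('O')(-2503)), -1) = Pow(Add(-3586161, Add(220, -2503)), -1) = Pow(Add(-3586161, -2283), -1) = Pow(-3588444, -1) = Rational(-1, 3588444)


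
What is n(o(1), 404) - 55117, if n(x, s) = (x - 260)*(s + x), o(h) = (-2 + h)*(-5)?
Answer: -159412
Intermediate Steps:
o(h) = 10 - 5*h
n(x, s) = (-260 + x)*(s + x)
n(o(1), 404) - 55117 = ((10 - 5*1)² - 260*404 - 260*(10 - 5*1) + 404*(10 - 5*1)) - 55117 = ((10 - 5)² - 105040 - 260*(10 - 5) + 404*(10 - 5)) - 55117 = (5² - 105040 - 260*5 + 404*5) - 55117 = (25 - 105040 - 1300 + 2020) - 55117 = -104295 - 55117 = -159412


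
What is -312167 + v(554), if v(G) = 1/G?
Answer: -172940517/554 ≈ -3.1217e+5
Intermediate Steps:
-312167 + v(554) = -312167 + 1/554 = -172940517/554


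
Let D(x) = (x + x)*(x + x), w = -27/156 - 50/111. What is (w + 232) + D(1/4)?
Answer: 334237/1443 ≈ 231.63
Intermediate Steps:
w = -3599/5772 (w = -27*1/156 - 50*1/111 = -9/52 - 50/111 = -3599/5772 ≈ -0.62353)
D(x) = 4*x² (D(x) = (2*x)*(2*x) = 4*x²)
(w + 232) + D(1/4) = (-3599/5772 + 232) + 4*(1/4)² = 1335505/5772 + 4*(¼)² = 1335505/5772 + 4*(1/16) = 1335505/5772 + ¼ = 334237/1443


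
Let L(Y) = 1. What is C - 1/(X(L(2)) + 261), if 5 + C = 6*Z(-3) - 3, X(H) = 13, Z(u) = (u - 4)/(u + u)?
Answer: -275/274 ≈ -1.0036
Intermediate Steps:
Z(u) = (-4 + u)/(2*u) (Z(u) = (-4 + u)/((2*u)) = (-4 + u)*(1/(2*u)) = (-4 + u)/(2*u))
C = -1 (C = -5 + (6*((1/2)*(-4 - 3)/(-3)) - 3) = -5 + (6*((1/2)*(-1/3)*(-7)) - 3) = -5 + (6*(7/6) - 3) = -5 + (7 - 3) = -5 + 4 = -1)
C - 1/(X(L(2)) + 261) = -1 - 1/(13 + 261) = -1 - 1/274 = -275/274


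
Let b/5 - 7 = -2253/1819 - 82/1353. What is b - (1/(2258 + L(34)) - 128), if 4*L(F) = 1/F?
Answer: 961643001934/6144543801 ≈ 156.50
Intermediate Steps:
b = 1711010/60027 (b = 35 + 5*(-2253/1819 - 82/1353) = 35 + 5*(-2253*1/1819 - 82*1/1353) = 35 + 5*(-2253/1819 - 2/33) = 35 + 5*(-77987/60027) = 35 - 389935/60027 = 1711010/60027 ≈ 28.504)
L(F) = 1/(4*F)
b - (1/(2258 + L(34)) - 128) = 1711010/60027 - (1/(2258 + (1/4)/34) - 128) = 1711010/60027 - (1/(2258 + (1/4)*(1/34)) - 128) = 1711010/60027 - (1/(2258 + 1/136) - 128) = 1711010/60027 - (1/(307089/136) - 128) = 1711010/60027 - (136/307089 - 128) = 1711010/60027 - 1*(-39307256/307089) = 1711010/60027 + 39307256/307089 = 961643001934/6144543801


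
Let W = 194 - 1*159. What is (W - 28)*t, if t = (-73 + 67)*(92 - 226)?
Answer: 5628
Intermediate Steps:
t = 804 (t = -6*(-134) = 804)
W = 35 (W = 194 - 159 = 35)
(W - 28)*t = (35 - 28)*804 = 7*804 = 5628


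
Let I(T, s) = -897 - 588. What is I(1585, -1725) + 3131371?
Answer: 3129886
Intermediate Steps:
I(T, s) = -1485
I(1585, -1725) + 3131371 = -1485 + 3131371 = 3129886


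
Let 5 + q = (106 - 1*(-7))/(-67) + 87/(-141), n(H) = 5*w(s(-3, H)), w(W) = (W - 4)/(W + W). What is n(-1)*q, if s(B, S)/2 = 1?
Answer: 114995/6298 ≈ 18.259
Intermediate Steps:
s(B, S) = 2 (s(B, S) = 2*1 = 2)
w(W) = (-4 + W)/(2*W) (w(W) = (-4 + W)/((2*W)) = (-4 + W)*(1/(2*W)) = (-4 + W)/(2*W))
n(H) = -5/2 (n(H) = 5*((1/2)*(-4 + 2)/2) = 5*((1/2)*(1/2)*(-2)) = 5*(-1/2) = -5/2)
q = -22999/3149 (q = -5 + ((106 - 1*(-7))/(-67) + 87/(-141)) = -5 + ((106 + 7)*(-1/67) + 87*(-1/141)) = -5 + (113*(-1/67) - 29/47) = -5 + (-113/67 - 29/47) = -5 - 7254/3149 = -22999/3149 ≈ -7.3036)
n(-1)*q = -5/2*(-22999/3149) = 114995/6298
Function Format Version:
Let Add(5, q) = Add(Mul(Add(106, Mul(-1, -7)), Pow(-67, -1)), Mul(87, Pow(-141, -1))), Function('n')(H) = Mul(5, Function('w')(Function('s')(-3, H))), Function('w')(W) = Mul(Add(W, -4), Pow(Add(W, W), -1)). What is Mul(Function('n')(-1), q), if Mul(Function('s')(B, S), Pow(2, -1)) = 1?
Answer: Rational(114995, 6298) ≈ 18.259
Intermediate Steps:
Function('s')(B, S) = 2 (Function('s')(B, S) = Mul(2, 1) = 2)
Function('w')(W) = Mul(Rational(1, 2), Pow(W, -1), Add(-4, W)) (Function('w')(W) = Mul(Add(-4, W), Pow(Mul(2, W), -1)) = Mul(Add(-4, W), Mul(Rational(1, 2), Pow(W, -1))) = Mul(Rational(1, 2), Pow(W, -1), Add(-4, W)))
Function('n')(H) = Rational(-5, 2) (Function('n')(H) = Mul(5, Mul(Rational(1, 2), Pow(2, -1), Add(-4, 2))) = Mul(5, Mul(Rational(1, 2), Rational(1, 2), -2)) = Mul(5, Rational(-1, 2)) = Rational(-5, 2))
q = Rational(-22999, 3149) (q = Add(-5, Add(Mul(Add(106, Mul(-1, -7)), Pow(-67, -1)), Mul(87, Pow(-141, -1)))) = Add(-5, Add(Mul(Add(106, 7), Rational(-1, 67)), Mul(87, Rational(-1, 141)))) = Add(-5, Add(Mul(113, Rational(-1, 67)), Rational(-29, 47))) = Add(-5, Add(Rational(-113, 67), Rational(-29, 47))) = Add(-5, Rational(-7254, 3149)) = Rational(-22999, 3149) ≈ -7.3036)
Mul(Function('n')(-1), q) = Mul(Rational(-5, 2), Rational(-22999, 3149)) = Rational(114995, 6298)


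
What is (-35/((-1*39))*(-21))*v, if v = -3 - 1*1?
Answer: 980/13 ≈ 75.385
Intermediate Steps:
v = -4 (v = -3 - 1 = -4)
(-35/((-1*39))*(-21))*v = (-35/((-1*39))*(-21))*(-4) = (-35/(-39)*(-21))*(-4) = (-35*(-1/39)*(-21))*(-4) = ((35/39)*(-21))*(-4) = -245/13*(-4) = 980/13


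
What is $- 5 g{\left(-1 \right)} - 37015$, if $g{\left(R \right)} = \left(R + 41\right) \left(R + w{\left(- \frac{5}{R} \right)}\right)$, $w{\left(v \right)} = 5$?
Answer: $-37815$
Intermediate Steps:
$g{\left(R \right)} = \left(5 + R\right) \left(41 + R\right)$ ($g{\left(R \right)} = \left(R + 41\right) \left(R + 5\right) = \left(41 + R\right) \left(5 + R\right) = \left(5 + R\right) \left(41 + R\right)$)
$- 5 g{\left(-1 \right)} - 37015 = - 5 \left(205 + \left(-1\right)^{2} + 46 \left(-1\right)\right) - 37015 = - 5 \left(205 + 1 - 46\right) - 37015 = \left(-5\right) 160 - 37015 = -800 - 37015 = -37815$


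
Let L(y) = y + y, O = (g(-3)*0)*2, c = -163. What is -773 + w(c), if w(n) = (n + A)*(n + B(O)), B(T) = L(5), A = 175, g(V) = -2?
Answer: -2609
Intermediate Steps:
O = 0 (O = -2*0*2 = 0*2 = 0)
L(y) = 2*y
B(T) = 10 (B(T) = 2*5 = 10)
w(n) = (10 + n)*(175 + n) (w(n) = (n + 175)*(n + 10) = (175 + n)*(10 + n) = (10 + n)*(175 + n))
-773 + w(c) = -773 + (1750 + (-163)² + 185*(-163)) = -773 + (1750 + 26569 - 30155) = -773 - 1836 = -2609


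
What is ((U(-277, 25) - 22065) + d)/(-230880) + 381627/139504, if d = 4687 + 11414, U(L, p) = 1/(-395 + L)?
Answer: 287351218507/104058823680 ≈ 2.7614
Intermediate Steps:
d = 16101
((U(-277, 25) - 22065) + d)/(-230880) + 381627/139504 = ((1/(-395 - 277) - 22065) + 16101)/(-230880) + 381627/139504 = ((1/(-672) - 22065) + 16101)*(-1/230880) + 381627*(1/139504) = ((-1/672 - 22065) + 16101)*(-1/230880) + 381627/139504 = (-14827681/672 + 16101)*(-1/230880) + 381627/139504 = -4007809/672*(-1/230880) + 381627/139504 = 308293/11934720 + 381627/139504 = 287351218507/104058823680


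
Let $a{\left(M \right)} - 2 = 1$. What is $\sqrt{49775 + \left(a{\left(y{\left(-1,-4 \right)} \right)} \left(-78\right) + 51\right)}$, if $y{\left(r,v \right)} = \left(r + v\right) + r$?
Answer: $2 \sqrt{12398} \approx 222.69$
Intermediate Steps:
$y{\left(r,v \right)} = v + 2 r$
$a{\left(M \right)} = 3$ ($a{\left(M \right)} = 2 + 1 = 3$)
$\sqrt{49775 + \left(a{\left(y{\left(-1,-4 \right)} \right)} \left(-78\right) + 51\right)} = \sqrt{49775 + \left(3 \left(-78\right) + 51\right)} = \sqrt{49775 + \left(-234 + 51\right)} = \sqrt{49775 - 183} = \sqrt{49592} = 2 \sqrt{12398}$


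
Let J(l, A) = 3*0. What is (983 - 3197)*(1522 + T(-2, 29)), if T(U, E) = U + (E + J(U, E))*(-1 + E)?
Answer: -5163048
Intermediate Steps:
J(l, A) = 0
T(U, E) = U + E*(-1 + E) (T(U, E) = U + (E + 0)*(-1 + E) = U + E*(-1 + E))
(983 - 3197)*(1522 + T(-2, 29)) = (983 - 3197)*(1522 + (-2 + 29² - 1*29)) = -2214*(1522 + (-2 + 841 - 29)) = -2214*(1522 + 810) = -2214*2332 = -5163048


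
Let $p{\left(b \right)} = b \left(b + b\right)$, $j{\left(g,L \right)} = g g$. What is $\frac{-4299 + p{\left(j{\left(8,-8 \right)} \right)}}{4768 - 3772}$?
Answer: $\frac{3893}{996} \approx 3.9086$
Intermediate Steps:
$j{\left(g,L \right)} = g^{2}$
$p{\left(b \right)} = 2 b^{2}$ ($p{\left(b \right)} = b 2 b = 2 b^{2}$)
$\frac{-4299 + p{\left(j{\left(8,-8 \right)} \right)}}{4768 - 3772} = \frac{-4299 + 2 \left(8^{2}\right)^{2}}{4768 - 3772} = \frac{-4299 + 2 \cdot 64^{2}}{996} = \left(-4299 + 2 \cdot 4096\right) \frac{1}{996} = \left(-4299 + 8192\right) \frac{1}{996} = 3893 \cdot \frac{1}{996} = \frac{3893}{996}$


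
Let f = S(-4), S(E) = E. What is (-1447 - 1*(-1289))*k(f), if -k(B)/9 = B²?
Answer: 22752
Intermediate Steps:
f = -4
k(B) = -9*B²
(-1447 - 1*(-1289))*k(f) = (-1447 - 1*(-1289))*(-9*(-4)²) = (-1447 + 1289)*(-9*16) = -158*(-144) = 22752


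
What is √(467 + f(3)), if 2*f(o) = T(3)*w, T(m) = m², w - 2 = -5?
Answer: √1814/2 ≈ 21.296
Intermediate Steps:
w = -3 (w = 2 - 5 = -3)
f(o) = -27/2 (f(o) = (3²*(-3))/2 = (9*(-3))/2 = (½)*(-27) = -27/2)
√(467 + f(3)) = √(467 - 27/2) = √(907/2) = √1814/2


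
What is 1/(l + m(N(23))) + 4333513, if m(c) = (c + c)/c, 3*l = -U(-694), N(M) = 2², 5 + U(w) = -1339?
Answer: 1950080851/450 ≈ 4.3335e+6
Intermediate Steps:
U(w) = -1344 (U(w) = -5 - 1339 = -1344)
N(M) = 4
l = 448 (l = (-1*(-1344))/3 = (⅓)*1344 = 448)
m(c) = 2 (m(c) = (2*c)/c = 2)
1/(l + m(N(23))) + 4333513 = 1/(448 + 2) + 4333513 = 1/450 + 4333513 = 1950080851/450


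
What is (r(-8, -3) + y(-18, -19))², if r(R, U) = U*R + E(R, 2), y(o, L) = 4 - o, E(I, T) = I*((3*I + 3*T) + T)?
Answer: 30276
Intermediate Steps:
E(I, T) = I*(3*I + 4*T)
r(R, U) = R*U + R*(8 + 3*R) (r(R, U) = U*R + R*(3*R + 4*2) = R*U + R*(3*R + 8) = R*U + R*(8 + 3*R))
(r(-8, -3) + y(-18, -19))² = (-8*(8 - 3 + 3*(-8)) + (4 - 1*(-18)))² = (-8*(8 - 3 - 24) + (4 + 18))² = (-8*(-19) + 22)² = (152 + 22)² = 174² = 30276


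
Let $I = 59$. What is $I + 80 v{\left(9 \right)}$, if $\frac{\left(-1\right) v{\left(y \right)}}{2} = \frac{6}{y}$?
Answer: $- \frac{143}{3} \approx -47.667$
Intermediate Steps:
$v{\left(y \right)} = - \frac{12}{y}$ ($v{\left(y \right)} = - 2 \frac{6}{y} = - \frac{12}{y}$)
$I + 80 v{\left(9 \right)} = 59 + 80 \left(- \frac{12}{9}\right) = 59 + 80 \left(\left(-12\right) \frac{1}{9}\right) = 59 + 80 \left(- \frac{4}{3}\right) = 59 - \frac{320}{3} = - \frac{143}{3}$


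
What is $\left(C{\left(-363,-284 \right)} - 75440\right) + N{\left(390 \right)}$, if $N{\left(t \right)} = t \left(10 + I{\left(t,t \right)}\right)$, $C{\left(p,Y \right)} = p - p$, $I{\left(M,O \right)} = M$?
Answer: $80560$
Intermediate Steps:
$C{\left(p,Y \right)} = 0$
$N{\left(t \right)} = t \left(10 + t\right)$
$\left(C{\left(-363,-284 \right)} - 75440\right) + N{\left(390 \right)} = \left(0 - 75440\right) + 390 \left(10 + 390\right) = -75440 + 390 \cdot 400 = -75440 + 156000 = 80560$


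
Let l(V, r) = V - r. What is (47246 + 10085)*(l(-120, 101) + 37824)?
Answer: 2155817593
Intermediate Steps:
(47246 + 10085)*(l(-120, 101) + 37824) = (47246 + 10085)*((-120 - 1*101) + 37824) = 57331*((-120 - 101) + 37824) = 57331*(-221 + 37824) = 57331*37603 = 2155817593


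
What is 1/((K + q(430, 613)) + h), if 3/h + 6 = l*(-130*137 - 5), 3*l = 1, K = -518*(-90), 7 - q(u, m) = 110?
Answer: 17833/829537652 ≈ 2.1498e-5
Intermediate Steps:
q(u, m) = -103 (q(u, m) = 7 - 1*110 = 7 - 110 = -103)
K = 46620
l = ⅓ (l = (⅓)*1 = ⅓ ≈ 0.33333)
h = -9/17833 (h = 3/(-6 + (-130*137 - 5)/3) = 3/(-6 + (-17810 - 5)/3) = 3/(-6 + (⅓)*(-17815)) = 3/(-6 - 17815/3) = 3/(-17833/3) = 3*(-3/17833) = -9/17833 ≈ -0.00050468)
1/((K + q(430, 613)) + h) = 1/((46620 - 103) - 9/17833) = 1/(46517 - 9/17833) = 1/(829537652/17833) = 17833/829537652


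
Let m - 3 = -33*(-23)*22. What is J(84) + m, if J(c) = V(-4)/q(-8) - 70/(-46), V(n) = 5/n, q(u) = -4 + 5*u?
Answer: 67611923/4048 ≈ 16703.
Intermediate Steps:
m = 16701 (m = 3 - 33*(-23)*22 = 3 + 759*22 = 3 + 16698 = 16701)
J(c) = 6275/4048 (J(c) = (5/(-4))/(-4 + 5*(-8)) - 70/(-46) = (5*(-¼))/(-4 - 40) - 70*(-1/46) = -5/4/(-44) + 35/23 = -5/4*(-1/44) + 35/23 = 5/176 + 35/23 = 6275/4048)
J(84) + m = 6275/4048 + 16701 = 67611923/4048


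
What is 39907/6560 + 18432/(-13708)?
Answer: 106532809/22481120 ≈ 4.7388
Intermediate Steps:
39907/6560 + 18432/(-13708) = 39907*(1/6560) + 18432*(-1/13708) = 39907/6560 - 4608/3427 = 106532809/22481120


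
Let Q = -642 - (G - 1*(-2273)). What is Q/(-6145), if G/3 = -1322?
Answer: -1051/6145 ≈ -0.17103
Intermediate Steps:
G = -3966 (G = 3*(-1322) = -3966)
Q = 1051 (Q = -642 - (-3966 - 1*(-2273)) = -642 - (-3966 + 2273) = -642 - 1*(-1693) = -642 + 1693 = 1051)
Q/(-6145) = 1051/(-6145) = 1051*(-1/6145) = -1051/6145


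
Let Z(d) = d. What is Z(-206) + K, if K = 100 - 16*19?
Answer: -410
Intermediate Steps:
K = -204 (K = 100 - 304 = -204)
Z(-206) + K = -206 - 204 = -410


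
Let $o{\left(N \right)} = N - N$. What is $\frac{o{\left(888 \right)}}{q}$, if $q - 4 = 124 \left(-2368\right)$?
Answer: $0$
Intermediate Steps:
$o{\left(N \right)} = 0$
$q = -293628$ ($q = 4 + 124 \left(-2368\right) = 4 - 293632 = -293628$)
$\frac{o{\left(888 \right)}}{q} = \frac{0}{-293628} = 0 \left(- \frac{1}{293628}\right) = 0$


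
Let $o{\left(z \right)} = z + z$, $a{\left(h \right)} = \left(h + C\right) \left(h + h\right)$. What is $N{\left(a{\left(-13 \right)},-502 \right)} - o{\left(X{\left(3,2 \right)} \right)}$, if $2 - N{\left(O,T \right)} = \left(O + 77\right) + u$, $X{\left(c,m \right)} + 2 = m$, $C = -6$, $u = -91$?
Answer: $-478$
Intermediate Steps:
$X{\left(c,m \right)} = -2 + m$
$a{\left(h \right)} = 2 h \left(-6 + h\right)$ ($a{\left(h \right)} = \left(h - 6\right) \left(h + h\right) = \left(-6 + h\right) 2 h = 2 h \left(-6 + h\right)$)
$N{\left(O,T \right)} = 16 - O$ ($N{\left(O,T \right)} = 2 - \left(\left(O + 77\right) - 91\right) = 2 - \left(\left(77 + O\right) - 91\right) = 2 - \left(-14 + O\right) = 16 - O$)
$o{\left(z \right)} = 2 z$
$N{\left(a{\left(-13 \right)},-502 \right)} - o{\left(X{\left(3,2 \right)} \right)} = \left(16 - 2 \left(-13\right) \left(-6 - 13\right)\right) - 2 \left(-2 + 2\right) = \left(16 - 2 \left(-13\right) \left(-19\right)\right) - 2 \cdot 0 = \left(16 - 494\right) - 0 = \left(16 - 494\right) + 0 = -478 + 0 = -478$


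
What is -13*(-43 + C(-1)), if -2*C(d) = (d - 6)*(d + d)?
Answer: 650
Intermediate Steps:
C(d) = -d*(-6 + d) (C(d) = -(d - 6)*(d + d)/2 = -(-6 + d)*2*d/2 = -d*(-6 + d))
-13*(-43 + C(-1)) = -13*(-43 - (6 - 1*(-1))) = -13*(-43 - (6 + 1)) = -13*(-43 - 1*7) = -13*(-43 - 7) = -13*(-50) = 650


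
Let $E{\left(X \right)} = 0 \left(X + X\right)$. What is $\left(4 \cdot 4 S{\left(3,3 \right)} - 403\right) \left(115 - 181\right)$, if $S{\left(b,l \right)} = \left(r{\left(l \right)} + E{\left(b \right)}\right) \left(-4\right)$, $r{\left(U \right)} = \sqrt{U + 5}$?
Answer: $26598 + 8448 \sqrt{2} \approx 38545.0$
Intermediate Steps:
$r{\left(U \right)} = \sqrt{5 + U}$
$E{\left(X \right)} = 0$ ($E{\left(X \right)} = 0 \cdot 2 X = 0$)
$S{\left(b,l \right)} = - 4 \sqrt{5 + l}$ ($S{\left(b,l \right)} = \left(\sqrt{5 + l} + 0\right) \left(-4\right) = \sqrt{5 + l} \left(-4\right) = - 4 \sqrt{5 + l}$)
$\left(4 \cdot 4 S{\left(3,3 \right)} - 403\right) \left(115 - 181\right) = \left(4 \cdot 4 \left(- 4 \sqrt{5 + 3}\right) - 403\right) \left(115 - 181\right) = \left(16 \left(- 4 \sqrt{8}\right) - 403\right) \left(-66\right) = \left(16 \left(- 4 \cdot 2 \sqrt{2}\right) - 403\right) \left(-66\right) = \left(16 \left(- 8 \sqrt{2}\right) - 403\right) \left(-66\right) = \left(- 128 \sqrt{2} - 403\right) \left(-66\right) = \left(-403 - 128 \sqrt{2}\right) \left(-66\right) = 26598 + 8448 \sqrt{2}$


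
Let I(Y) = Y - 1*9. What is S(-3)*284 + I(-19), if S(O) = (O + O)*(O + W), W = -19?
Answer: 37460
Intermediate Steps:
I(Y) = -9 + Y (I(Y) = Y - 9 = -9 + Y)
S(O) = 2*O*(-19 + O) (S(O) = (O + O)*(O - 19) = (2*O)*(-19 + O) = 2*O*(-19 + O))
S(-3)*284 + I(-19) = (2*(-3)*(-19 - 3))*284 + (-9 - 19) = (2*(-3)*(-22))*284 - 28 = 132*284 - 28 = 37488 - 28 = 37460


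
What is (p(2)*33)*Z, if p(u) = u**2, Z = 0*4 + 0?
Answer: 0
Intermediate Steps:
Z = 0 (Z = 0 + 0 = 0)
(p(2)*33)*Z = (2**2*33)*0 = (4*33)*0 = 132*0 = 0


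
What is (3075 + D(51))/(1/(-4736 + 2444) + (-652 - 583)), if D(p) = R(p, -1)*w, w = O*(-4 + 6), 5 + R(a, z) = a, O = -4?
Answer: -6204444/2830621 ≈ -2.1919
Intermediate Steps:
R(a, z) = -5 + a
w = -8 (w = -4*(-4 + 6) = -4*2 = -8)
D(p) = 40 - 8*p (D(p) = (-5 + p)*(-8) = 40 - 8*p)
(3075 + D(51))/(1/(-4736 + 2444) + (-652 - 583)) = (3075 + (40 - 8*51))/(1/(-4736 + 2444) + (-652 - 583)) = (3075 + (40 - 408))/(1/(-2292) - 1235) = (3075 - 368)/(-1/2292 - 1235) = 2707/(-2830621/2292) = 2707*(-2292/2830621) = -6204444/2830621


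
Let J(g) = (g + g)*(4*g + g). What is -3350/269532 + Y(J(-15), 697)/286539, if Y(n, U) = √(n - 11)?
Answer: -1675/134766 + √2239/286539 ≈ -0.012264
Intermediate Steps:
J(g) = 10*g² (J(g) = (2*g)*(5*g) = 10*g²)
Y(n, U) = √(-11 + n)
-3350/269532 + Y(J(-15), 697)/286539 = -3350/269532 + √(-11 + 10*(-15)²)/286539 = -3350*1/269532 + √(-11 + 10*225)*(1/286539) = -1675/134766 + √(-11 + 2250)*(1/286539) = -1675/134766 + √2239*(1/286539) = -1675/134766 + √2239/286539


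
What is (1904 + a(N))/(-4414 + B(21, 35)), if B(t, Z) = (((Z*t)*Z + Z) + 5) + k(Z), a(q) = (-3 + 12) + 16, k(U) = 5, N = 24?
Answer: 1929/21356 ≈ 0.090326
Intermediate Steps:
a(q) = 25 (a(q) = 9 + 16 = 25)
B(t, Z) = 10 + Z + t*Z**2 (B(t, Z) = (((Z*t)*Z + Z) + 5) + 5 = ((t*Z**2 + Z) + 5) + 5 = ((Z + t*Z**2) + 5) + 5 = (5 + Z + t*Z**2) + 5 = 10 + Z + t*Z**2)
(1904 + a(N))/(-4414 + B(21, 35)) = (1904 + 25)/(-4414 + (10 + 35 + 21*35**2)) = 1929/(-4414 + (10 + 35 + 21*1225)) = 1929/(-4414 + (10 + 35 + 25725)) = 1929/(-4414 + 25770) = 1929/21356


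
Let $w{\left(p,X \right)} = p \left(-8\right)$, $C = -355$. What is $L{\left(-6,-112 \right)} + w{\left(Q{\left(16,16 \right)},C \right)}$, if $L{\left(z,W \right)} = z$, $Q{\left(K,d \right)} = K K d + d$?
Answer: $-32902$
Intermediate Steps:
$Q{\left(K,d \right)} = d + d K^{2}$ ($Q{\left(K,d \right)} = K^{2} d + d = d K^{2} + d = d + d K^{2}$)
$w{\left(p,X \right)} = - 8 p$
$L{\left(-6,-112 \right)} + w{\left(Q{\left(16,16 \right)},C \right)} = -6 - 8 \cdot 16 \left(1 + 16^{2}\right) = -6 - 8 \cdot 16 \left(1 + 256\right) = -6 - 8 \cdot 16 \cdot 257 = -6 - 32896 = -32902$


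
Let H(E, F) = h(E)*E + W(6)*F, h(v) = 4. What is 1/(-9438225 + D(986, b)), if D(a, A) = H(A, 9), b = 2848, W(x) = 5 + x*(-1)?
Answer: -1/9426842 ≈ -1.0608e-7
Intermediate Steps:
W(x) = 5 - x
H(E, F) = -F + 4*E (H(E, F) = 4*E + (5 - 1*6)*F = 4*E + (5 - 6)*F = 4*E - F = -F + 4*E)
D(a, A) = -9 + 4*A (D(a, A) = -1*9 + 4*A = -9 + 4*A)
1/(-9438225 + D(986, b)) = 1/(-9438225 + (-9 + 4*2848)) = 1/(-9438225 + (-9 + 11392)) = 1/(-9438225 + 11383) = 1/(-9426842) = -1/9426842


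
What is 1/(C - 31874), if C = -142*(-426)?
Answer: 1/28618 ≈ 3.4943e-5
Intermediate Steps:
C = 60492
1/(C - 31874) = 1/(60492 - 31874) = 1/28618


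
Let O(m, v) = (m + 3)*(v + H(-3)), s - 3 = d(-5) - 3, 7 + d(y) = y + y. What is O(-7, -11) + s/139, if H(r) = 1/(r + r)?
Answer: 18575/417 ≈ 44.544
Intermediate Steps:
d(y) = -7 + 2*y (d(y) = -7 + (y + y) = -7 + 2*y)
s = -17 (s = 3 + ((-7 + 2*(-5)) - 3) = 3 + ((-7 - 10) - 3) = 3 + (-17 - 3) = 3 - 20 = -17)
H(r) = 1/(2*r)
O(m, v) = (3 + m)*(-1/6 + v) (O(m, v) = (m + 3)*(v + (1/2)/(-3)) = (3 + m)*(v + (1/2)*(-1/3)) = (3 + m)*(v - 1/6) = (3 + m)*(-1/6 + v))
O(-7, -11) + s/139 = (-1/2 + 3*(-11) - 1/6*(-7) - 7*(-11)) - 17/139 = (-1/2 - 33 + 7/6 + 77) + (1/139)*(-17) = 134/3 - 17/139 = 18575/417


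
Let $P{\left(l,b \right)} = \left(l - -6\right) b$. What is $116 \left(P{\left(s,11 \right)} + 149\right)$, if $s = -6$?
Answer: $17284$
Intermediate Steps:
$P{\left(l,b \right)} = b \left(6 + l\right)$ ($P{\left(l,b \right)} = \left(l + 6\right) b = \left(6 + l\right) b = b \left(6 + l\right)$)
$116 \left(P{\left(s,11 \right)} + 149\right) = 116 \left(11 \left(6 - 6\right) + 149\right) = 116 \left(11 \cdot 0 + 149\right) = 116 \left(0 + 149\right) = 116 \cdot 149 = 17284$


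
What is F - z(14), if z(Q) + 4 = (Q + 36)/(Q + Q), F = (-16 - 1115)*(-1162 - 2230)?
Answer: 53708959/14 ≈ 3.8364e+6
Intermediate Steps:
F = 3836352 (F = -1131*(-3392) = 3836352)
z(Q) = -4 + (36 + Q)/(2*Q) (z(Q) = -4 + (Q + 36)/(Q + Q) = -4 + (36 + Q)/((2*Q)) = -4 + (36 + Q)*(1/(2*Q)) = -4 + (36 + Q)/(2*Q))
F - z(14) = 3836352 - (-7/2 + 18/14) = 3836352 - (-7/2 + 18*(1/14)) = 3836352 - (-7/2 + 9/7) = 3836352 - 1*(-31/14) = 3836352 + 31/14 = 53708959/14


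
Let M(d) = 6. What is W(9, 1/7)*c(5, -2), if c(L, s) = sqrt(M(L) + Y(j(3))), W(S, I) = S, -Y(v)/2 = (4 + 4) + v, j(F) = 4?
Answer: 27*I*sqrt(2) ≈ 38.184*I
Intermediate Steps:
Y(v) = -16 - 2*v (Y(v) = -2*((4 + 4) + v) = -2*(8 + v) = -16 - 2*v)
c(L, s) = 3*I*sqrt(2) (c(L, s) = sqrt(6 + (-16 - 2*4)) = sqrt(6 + (-16 - 8)) = sqrt(6 - 24) = sqrt(-18) = 3*I*sqrt(2))
W(9, 1/7)*c(5, -2) = 9*(3*I*sqrt(2)) = 27*I*sqrt(2)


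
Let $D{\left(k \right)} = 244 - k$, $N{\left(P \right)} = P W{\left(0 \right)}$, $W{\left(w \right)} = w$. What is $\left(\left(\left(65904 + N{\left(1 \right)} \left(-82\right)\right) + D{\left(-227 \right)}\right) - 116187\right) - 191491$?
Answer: $-241303$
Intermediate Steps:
$N{\left(P \right)} = 0$ ($N{\left(P \right)} = P 0 = 0$)
$\left(\left(\left(65904 + N{\left(1 \right)} \left(-82\right)\right) + D{\left(-227 \right)}\right) - 116187\right) - 191491 = \left(\left(\left(65904 + 0 \left(-82\right)\right) + \left(244 - -227\right)\right) - 116187\right) - 191491 = \left(\left(\left(65904 + 0\right) + \left(244 + 227\right)\right) - 116187\right) - 191491 = \left(\left(65904 + 471\right) - 116187\right) - 191491 = \left(66375 - 116187\right) - 191491 = -49812 - 191491 = -241303$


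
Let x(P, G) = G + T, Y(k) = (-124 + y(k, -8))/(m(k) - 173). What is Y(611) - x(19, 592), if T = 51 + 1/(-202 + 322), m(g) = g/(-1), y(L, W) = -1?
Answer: -7559903/11760 ≈ -642.85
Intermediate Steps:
m(g) = -g (m(g) = g*(-1) = -g)
Y(k) = -125/(-173 - k) (Y(k) = (-124 - 1)/(-k - 173) = -125/(-173 - k))
T = 6121/120 (T = 51 + 1/120 = 6121/120 ≈ 51.008)
x(P, G) = 6121/120 + G (x(P, G) = G + 6121/120 = 6121/120 + G)
Y(611) - x(19, 592) = 125/(173 + 611) - (6121/120 + 592) = 125/784 - 1*77161/120 = 125*(1/784) - 77161/120 = 125/784 - 77161/120 = -7559903/11760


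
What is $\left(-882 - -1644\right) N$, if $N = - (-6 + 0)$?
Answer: $4572$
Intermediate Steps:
$N = 6$ ($N = \left(-1\right) \left(-6\right) = 6$)
$\left(-882 - -1644\right) N = \left(-882 - -1644\right) 6 = \left(-882 + 1644\right) 6 = 762 \cdot 6 = 4572$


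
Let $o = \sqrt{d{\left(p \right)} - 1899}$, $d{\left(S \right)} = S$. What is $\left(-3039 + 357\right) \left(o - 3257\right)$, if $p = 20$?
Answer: $8735274 - 2682 i \sqrt{1879} \approx 8.7353 \cdot 10^{6} - 1.1626 \cdot 10^{5} i$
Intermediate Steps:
$o = i \sqrt{1879}$ ($o = \sqrt{20 - 1899} = \sqrt{-1879} = i \sqrt{1879} \approx 43.347 i$)
$\left(-3039 + 357\right) \left(o - 3257\right) = \left(-3039 + 357\right) \left(i \sqrt{1879} - 3257\right) = - 2682 \left(-3257 + i \sqrt{1879}\right) = 8735274 - 2682 i \sqrt{1879}$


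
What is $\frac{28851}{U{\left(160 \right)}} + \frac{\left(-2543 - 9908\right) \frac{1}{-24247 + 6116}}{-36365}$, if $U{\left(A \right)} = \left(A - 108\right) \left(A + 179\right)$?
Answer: $\frac{6340740136779}{3874245496940} \approx 1.6366$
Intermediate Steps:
$U{\left(A \right)} = \left(-108 + A\right) \left(179 + A\right)$
$\frac{28851}{U{\left(160 \right)}} + \frac{\left(-2543 - 9908\right) \frac{1}{-24247 + 6116}}{-36365} = \frac{28851}{-19332 + 160^{2} + 71 \cdot 160} + \frac{\left(-2543 - 9908\right) \frac{1}{-24247 + 6116}}{-36365} = \frac{28851}{-19332 + 25600 + 11360} + - \frac{12451}{-18131} \left(- \frac{1}{36365}\right) = \frac{28851}{17628} + \left(-12451\right) \left(- \frac{1}{18131}\right) \left(- \frac{1}{36365}\right) = 28851 \cdot \frac{1}{17628} + \frac{12451}{18131} \left(- \frac{1}{36365}\right) = \frac{9617}{5876} - \frac{12451}{659333815} = \frac{6340740136779}{3874245496940}$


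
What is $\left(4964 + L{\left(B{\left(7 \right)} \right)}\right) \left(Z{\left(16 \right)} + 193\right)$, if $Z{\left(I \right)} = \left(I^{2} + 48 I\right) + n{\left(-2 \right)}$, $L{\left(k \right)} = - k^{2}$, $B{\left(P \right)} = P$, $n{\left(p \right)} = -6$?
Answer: $5952065$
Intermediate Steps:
$Z{\left(I \right)} = -6 + I^{2} + 48 I$ ($Z{\left(I \right)} = \left(I^{2} + 48 I\right) - 6 = -6 + I^{2} + 48 I$)
$\left(4964 + L{\left(B{\left(7 \right)} \right)}\right) \left(Z{\left(16 \right)} + 193\right) = \left(4964 - 7^{2}\right) \left(\left(-6 + 16^{2} + 48 \cdot 16\right) + 193\right) = \left(4964 - 49\right) \left(\left(-6 + 256 + 768\right) + 193\right) = \left(4964 - 49\right) \left(1018 + 193\right) = 4915 \cdot 1211 = 5952065$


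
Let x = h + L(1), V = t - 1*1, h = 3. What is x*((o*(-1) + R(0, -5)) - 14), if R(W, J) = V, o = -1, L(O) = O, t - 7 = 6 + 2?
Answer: 4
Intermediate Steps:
t = 15 (t = 7 + (6 + 2) = 7 + 8 = 15)
V = 14 (V = 15 - 1*1 = 15 - 1 = 14)
R(W, J) = 14
x = 4 (x = 3 + 1 = 4)
x*((o*(-1) + R(0, -5)) - 14) = 4*((-1*(-1) + 14) - 14) = 4*((1 + 14) - 14) = 4*(15 - 14) = 4*1 = 4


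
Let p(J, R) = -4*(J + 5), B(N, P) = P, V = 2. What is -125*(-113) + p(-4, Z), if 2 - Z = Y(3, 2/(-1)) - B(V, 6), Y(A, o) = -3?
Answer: 14121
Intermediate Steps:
Z = 11 (Z = 2 - (-3 - 1*6) = 2 - (-3 - 6) = 2 - 1*(-9) = 2 + 9 = 11)
p(J, R) = -20 - 4*J (p(J, R) = -4*(5 + J) = -20 - 4*J)
-125*(-113) + p(-4, Z) = -125*(-113) + (-20 - 4*(-4)) = 14125 + (-20 + 16) = 14125 - 4 = 14121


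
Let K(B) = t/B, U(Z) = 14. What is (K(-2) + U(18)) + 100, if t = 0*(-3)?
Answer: 114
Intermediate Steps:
t = 0
K(B) = 0 (K(B) = 0/B = 0)
(K(-2) + U(18)) + 100 = (0 + 14) + 100 = 14 + 100 = 114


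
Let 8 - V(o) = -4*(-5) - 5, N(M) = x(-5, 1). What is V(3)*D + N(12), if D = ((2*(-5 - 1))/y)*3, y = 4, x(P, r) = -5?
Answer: 58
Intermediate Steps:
N(M) = -5
D = -9 (D = ((2*(-5 - 1))/4)*3 = ((2*(-6))*(¼))*3 = -12*¼*3 = -3*3 = -9)
V(o) = -7 (V(o) = 8 - (-4*(-5) - 5) = 8 - (20 - 5) = 8 - 1*15 = 8 - 15 = -7)
V(3)*D + N(12) = -7*(-9) - 5 = 63 - 5 = 58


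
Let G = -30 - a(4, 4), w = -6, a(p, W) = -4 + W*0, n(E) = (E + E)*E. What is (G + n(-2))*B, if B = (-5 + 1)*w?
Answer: -432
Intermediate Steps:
n(E) = 2*E**2 (n(E) = (2*E)*E = 2*E**2)
a(p, W) = -4 (a(p, W) = -4 + 0 = -4)
B = 24 (B = (-5 + 1)*(-6) = -4*(-6) = 24)
G = -26 (G = -30 - 1*(-4) = -30 + 4 = -26)
(G + n(-2))*B = (-26 + 2*(-2)**2)*24 = (-26 + 2*4)*24 = (-26 + 8)*24 = -18*24 = -432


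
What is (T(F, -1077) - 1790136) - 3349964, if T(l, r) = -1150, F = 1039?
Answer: -5141250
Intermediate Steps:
(T(F, -1077) - 1790136) - 3349964 = (-1150 - 1790136) - 3349964 = -1791286 - 3349964 = -5141250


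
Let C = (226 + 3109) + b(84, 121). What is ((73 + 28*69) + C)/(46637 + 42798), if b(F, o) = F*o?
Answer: 15504/89435 ≈ 0.17335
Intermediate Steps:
C = 13499 (C = (226 + 3109) + 84*121 = 3335 + 10164 = 13499)
((73 + 28*69) + C)/(46637 + 42798) = ((73 + 28*69) + 13499)/(46637 + 42798) = ((73 + 1932) + 13499)/89435 = (2005 + 13499)*(1/89435) = 15504*(1/89435) = 15504/89435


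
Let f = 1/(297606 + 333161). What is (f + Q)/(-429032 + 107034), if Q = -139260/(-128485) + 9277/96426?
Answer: -1844395475921029/503267301743044721652 ≈ -3.6648e-6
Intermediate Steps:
Q = 2924048021/2477858922 (Q = -139260*(-1/128485) + 9277*(1/96426) = 27852/25697 + 9277/96426 = 2924048021/2477858922 ≈ 1.1801)
f = 1/630767 ≈ 1.5854e-6
(f + Q)/(-429032 + 107034) = (1/630767 + 2924048021/2477858922)/(-429032 + 107034) = (1844395475921029/1562951638653174)/(-321998) = (1844395475921029/1562951638653174)*(-1/321998) = -1844395475921029/503267301743044721652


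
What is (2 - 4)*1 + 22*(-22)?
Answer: -486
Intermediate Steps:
(2 - 4)*1 + 22*(-22) = -2*1 - 484 = -2 - 484 = -486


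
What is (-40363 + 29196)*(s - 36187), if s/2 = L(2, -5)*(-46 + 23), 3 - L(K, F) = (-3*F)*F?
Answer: 444167425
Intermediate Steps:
L(K, F) = 3 + 3*F**2 (L(K, F) = 3 - (-3*F)*F = 3 - (-3)*F**2 = 3 + 3*F**2)
s = -3588 (s = 2*((3 + 3*(-5)**2)*(-46 + 23)) = 2*((3 + 3*25)*(-23)) = 2*((3 + 75)*(-23)) = 2*(78*(-23)) = 2*(-1794) = -3588)
(-40363 + 29196)*(s - 36187) = (-40363 + 29196)*(-3588 - 36187) = -11167*(-39775) = 444167425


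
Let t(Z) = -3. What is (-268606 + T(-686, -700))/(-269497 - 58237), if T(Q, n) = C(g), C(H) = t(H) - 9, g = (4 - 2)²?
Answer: 134309/163867 ≈ 0.81962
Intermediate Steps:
g = 4 (g = 2² = 4)
C(H) = -12 (C(H) = -3 - 9 = -12)
T(Q, n) = -12
(-268606 + T(-686, -700))/(-269497 - 58237) = (-268606 - 12)/(-269497 - 58237) = -268618/(-327734) = -268618*(-1/327734) = 134309/163867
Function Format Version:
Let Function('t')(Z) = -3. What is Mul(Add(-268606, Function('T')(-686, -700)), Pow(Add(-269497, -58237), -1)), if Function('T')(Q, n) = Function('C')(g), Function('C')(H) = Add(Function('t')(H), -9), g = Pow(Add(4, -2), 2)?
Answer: Rational(134309, 163867) ≈ 0.81962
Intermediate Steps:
g = 4 (g = Pow(2, 2) = 4)
Function('C')(H) = -12 (Function('C')(H) = Add(-3, -9) = -12)
Function('T')(Q, n) = -12
Mul(Add(-268606, Function('T')(-686, -700)), Pow(Add(-269497, -58237), -1)) = Mul(Add(-268606, -12), Pow(Add(-269497, -58237), -1)) = Mul(-268618, Pow(-327734, -1)) = Mul(-268618, Rational(-1, 327734)) = Rational(134309, 163867)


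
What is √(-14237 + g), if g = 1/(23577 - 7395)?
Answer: I*√414228873134/5394 ≈ 119.32*I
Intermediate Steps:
g = 1/16182 ≈ 6.1797e-5
√(-14237 + g) = √(-14237 + 1/16182) = √(-230383133/16182) = I*√414228873134/5394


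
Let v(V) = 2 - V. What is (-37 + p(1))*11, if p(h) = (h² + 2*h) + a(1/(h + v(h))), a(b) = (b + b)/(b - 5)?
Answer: -3388/9 ≈ -376.44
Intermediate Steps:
a(b) = 2*b/(-5 + b) (a(b) = (2*b)/(-5 + b) = 2*b/(-5 + b))
p(h) = -2/9 + h² + 2*h (p(h) = (h² + 2*h) + 2/((h + (2 - h))*(-5 + 1/(h + (2 - h)))) = (h² + 2*h) + 2/(2*(-5 + 1/2)) = (h² + 2*h) + 2*(½)/(-5 + ½) = (h² + 2*h) + 2*(½)/(-9/2) = (h² + 2*h) + 2*(½)*(-2/9) = (h² + 2*h) - 2/9 = -2/9 + h² + 2*h)
(-37 + p(1))*11 = (-37 + (-2/9 + 1² + 2*1))*11 = (-37 + (-2/9 + 1 + 2))*11 = (-37 + 25/9)*11 = -308/9*11 = -3388/9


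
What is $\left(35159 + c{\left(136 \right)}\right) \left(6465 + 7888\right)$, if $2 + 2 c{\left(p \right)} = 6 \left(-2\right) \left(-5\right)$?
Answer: $505053364$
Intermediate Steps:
$c{\left(p \right)} = 29$ ($c{\left(p \right)} = -1 + \frac{6 \left(-2\right) \left(-5\right)}{2} = -1 + \frac{\left(-12\right) \left(-5\right)}{2} = -1 + \frac{1}{2} \cdot 60 = -1 + 30 = 29$)
$\left(35159 + c{\left(136 \right)}\right) \left(6465 + 7888\right) = \left(35159 + 29\right) \left(6465 + 7888\right) = 35188 \cdot 14353 = 505053364$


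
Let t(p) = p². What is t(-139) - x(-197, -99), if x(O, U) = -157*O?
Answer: -11608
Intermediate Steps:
t(-139) - x(-197, -99) = (-139)² - (-157)*(-197) = 19321 - 1*30929 = 19321 - 30929 = -11608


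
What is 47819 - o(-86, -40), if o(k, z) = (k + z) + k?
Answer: 48031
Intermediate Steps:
o(k, z) = z + 2*k
47819 - o(-86, -40) = 47819 - (-40 + 2*(-86)) = 47819 - (-40 - 172) = 47819 - 1*(-212) = 47819 + 212 = 48031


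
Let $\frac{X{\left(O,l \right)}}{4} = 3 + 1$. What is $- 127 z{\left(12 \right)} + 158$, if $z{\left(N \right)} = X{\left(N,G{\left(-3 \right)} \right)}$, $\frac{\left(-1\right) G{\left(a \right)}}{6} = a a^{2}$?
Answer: $-1874$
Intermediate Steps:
$G{\left(a \right)} = - 6 a^{3}$ ($G{\left(a \right)} = - 6 a a^{2} = - 6 a^{3}$)
$X{\left(O,l \right)} = 16$ ($X{\left(O,l \right)} = 4 \left(3 + 1\right) = 4 \cdot 4 = 16$)
$z{\left(N \right)} = 16$
$- 127 z{\left(12 \right)} + 158 = \left(-127\right) 16 + 158 = -2032 + 158 = -1874$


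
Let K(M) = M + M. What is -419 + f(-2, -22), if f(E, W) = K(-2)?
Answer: -423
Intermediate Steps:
K(M) = 2*M
f(E, W) = -4 (f(E, W) = 2*(-2) = -4)
-419 + f(-2, -22) = -419 - 4 = -423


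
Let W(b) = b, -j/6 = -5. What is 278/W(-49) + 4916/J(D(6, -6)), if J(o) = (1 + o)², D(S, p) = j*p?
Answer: -8666514/1570009 ≈ -5.5200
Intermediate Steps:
j = 30 (j = -6*(-5) = 30)
D(S, p) = 30*p
278/W(-49) + 4916/J(D(6, -6)) = 278/(-49) + 4916/((1 + 30*(-6))²) = 278*(-1/49) + 4916/((1 - 180)²) = -278/49 + 4916/((-179)²) = -278/49 + 4916/32041 = -8666514/1570009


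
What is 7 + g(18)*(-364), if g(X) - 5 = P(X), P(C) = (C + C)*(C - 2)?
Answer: -211477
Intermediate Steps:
P(C) = 2*C*(-2 + C) (P(C) = (2*C)*(-2 + C) = 2*C*(-2 + C))
g(X) = 5 + 2*X*(-2 + X)
7 + g(18)*(-364) = 7 + (5 + 2*18*(-2 + 18))*(-364) = 7 + (5 + 2*18*16)*(-364) = 7 + (5 + 576)*(-364) = 7 + 581*(-364) = 7 - 211484 = -211477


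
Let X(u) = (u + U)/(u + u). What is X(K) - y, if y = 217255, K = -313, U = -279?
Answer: -68000519/313 ≈ -2.1725e+5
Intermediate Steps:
X(u) = (-279 + u)/(2*u) (X(u) = (u - 279)/(u + u) = (-279 + u)/((2*u)) = (-279 + u)*(1/(2*u)) = (-279 + u)/(2*u))
X(K) - y = (1/2)*(-279 - 313)/(-313) - 1*217255 = (1/2)*(-1/313)*(-592) - 217255 = 296/313 - 217255 = -68000519/313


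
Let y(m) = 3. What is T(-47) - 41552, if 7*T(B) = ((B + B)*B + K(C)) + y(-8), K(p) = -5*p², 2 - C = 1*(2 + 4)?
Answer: -286523/7 ≈ -40932.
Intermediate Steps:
C = -4 (C = 2 - (2 + 4) = 2 - 6 = -4)
T(B) = -11 + 2*B²/7 (T(B) = (((B + B)*B - 5*(-4)²) + 3)/7 = (((2*B)*B - 5*16) + 3)/7 = ((2*B² - 80) + 3)/7 = ((-80 + 2*B²) + 3)/7 = (-77 + 2*B²)/7 = -11 + 2*B²/7)
T(-47) - 41552 = (-11 + (2/7)*(-47)²) - 41552 = (-11 + (2/7)*2209) - 41552 = (-11 + 4418/7) - 41552 = 4341/7 - 41552 = -286523/7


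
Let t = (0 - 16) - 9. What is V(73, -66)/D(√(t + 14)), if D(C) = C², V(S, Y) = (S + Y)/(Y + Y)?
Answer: 7/1452 ≈ 0.0048209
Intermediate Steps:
V(S, Y) = (S + Y)/(2*Y) (V(S, Y) = (S + Y)/((2*Y)) = (S + Y)*(1/(2*Y)) = (S + Y)/(2*Y))
t = -25 (t = -16 - 9 = -25)
V(73, -66)/D(√(t + 14)) = ((½)*(73 - 66)/(-66))/((√(-25 + 14))²) = ((½)*(-1/66)*7)/((√(-11))²) = -7/(132*((I*√11)²)) = -7/132/(-11) = -7/132*(-1/11) = 7/1452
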